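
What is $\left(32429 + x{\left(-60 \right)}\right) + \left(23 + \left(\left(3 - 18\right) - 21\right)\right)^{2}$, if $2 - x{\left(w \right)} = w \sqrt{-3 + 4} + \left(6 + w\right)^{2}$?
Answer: $29744$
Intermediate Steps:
$x{\left(w \right)} = 2 - w - \left(6 + w\right)^{2}$ ($x{\left(w \right)} = 2 - \left(w \sqrt{-3 + 4} + \left(6 + w\right)^{2}\right) = 2 - \left(w \sqrt{1} + \left(6 + w\right)^{2}\right) = 2 - \left(w 1 + \left(6 + w\right)^{2}\right) = 2 - \left(w + \left(6 + w\right)^{2}\right) = 2 - w - \left(6 + w\right)^{2}$)
$\left(32429 + x{\left(-60 \right)}\right) + \left(23 + \left(\left(3 - 18\right) - 21\right)\right)^{2} = \left(32429 - \left(-62 + \left(6 - 60\right)^{2}\right)\right) + \left(23 + \left(\left(3 - 18\right) - 21\right)\right)^{2} = \left(32429 + \left(2 + 60 - \left(-54\right)^{2}\right)\right) + \left(23 - 36\right)^{2} = \left(32429 + \left(2 + 60 - 2916\right)\right) + \left(23 - 36\right)^{2} = \left(32429 + \left(2 + 60 - 2916\right)\right) + \left(-13\right)^{2} = \left(32429 - 2854\right) + 169 = 29575 + 169 = 29744$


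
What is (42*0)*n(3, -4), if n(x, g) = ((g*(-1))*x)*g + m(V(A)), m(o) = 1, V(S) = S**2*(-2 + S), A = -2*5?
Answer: 0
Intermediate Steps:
A = -10
n(x, g) = 1 - x*g**2 (n(x, g) = ((g*(-1))*x)*g + 1 = ((-g)*x)*g + 1 = (-g*x)*g + 1 = -x*g**2 + 1 = 1 - x*g**2)
(42*0)*n(3, -4) = (42*0)*(1 - 1*3*(-4)**2) = 0*(1 - 1*3*16) = 0*(1 - 48) = 0*(-47) = 0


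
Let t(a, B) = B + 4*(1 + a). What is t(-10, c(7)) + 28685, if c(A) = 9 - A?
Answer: 28651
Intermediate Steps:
t(a, B) = 4 + B + 4*a (t(a, B) = B + (4 + 4*a) = 4 + B + 4*a)
t(-10, c(7)) + 28685 = (4 + (9 - 1*7) + 4*(-10)) + 28685 = (4 + (9 - 7) - 40) + 28685 = (4 + 2 - 40) + 28685 = -34 + 28685 = 28651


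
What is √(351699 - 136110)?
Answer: √215589 ≈ 464.32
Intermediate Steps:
√(351699 - 136110) = √215589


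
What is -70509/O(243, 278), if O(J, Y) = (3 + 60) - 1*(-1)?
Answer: -70509/64 ≈ -1101.7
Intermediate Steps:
O(J, Y) = 64 (O(J, Y) = 63 + 1 = 64)
-70509/O(243, 278) = -70509/64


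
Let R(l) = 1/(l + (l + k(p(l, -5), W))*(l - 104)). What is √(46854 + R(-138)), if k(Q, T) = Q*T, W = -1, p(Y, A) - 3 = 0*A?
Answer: √93944893883/1416 ≈ 216.46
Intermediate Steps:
p(Y, A) = 3 (p(Y, A) = 3 + 0*A = 3 + 0 = 3)
R(l) = 1/(l + (-104 + l)*(-3 + l)) (R(l) = 1/(l + (l + 3*(-1))*(l - 104)) = 1/(l + (l - 3)*(-104 + l)) = 1/(l + (-3 + l)*(-104 + l)) = 1/(l + (-104 + l)*(-3 + l)))
√(46854 + R(-138)) = √(46854 + 1/(312 + (-138)² - 106*(-138))) = √(46854 + 1/(312 + 19044 + 14628)) = √(46854 + 1/33984) = √(1592286337/33984) = √93944893883/1416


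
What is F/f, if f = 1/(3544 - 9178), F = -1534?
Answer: 8642556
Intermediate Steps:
f = -1/5634 (f = 1/(-5634) = -1/5634 ≈ -0.00017749)
F/f = -1534/(-1/5634) = -1534*(-5634) = 8642556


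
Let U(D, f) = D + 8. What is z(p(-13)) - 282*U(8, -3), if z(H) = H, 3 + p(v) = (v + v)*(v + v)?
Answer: -3839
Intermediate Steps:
U(D, f) = 8 + D
p(v) = -3 + 4*v² (p(v) = -3 + (v + v)*(v + v) = -3 + (2*v)*(2*v) = -3 + 4*v²)
z(p(-13)) - 282*U(8, -3) = (-3 + 4*(-13)²) - 282*(8 + 8) = (-3 + 4*169) - 282*16 = (-3 + 676) - 4512 = 673 - 4512 = -3839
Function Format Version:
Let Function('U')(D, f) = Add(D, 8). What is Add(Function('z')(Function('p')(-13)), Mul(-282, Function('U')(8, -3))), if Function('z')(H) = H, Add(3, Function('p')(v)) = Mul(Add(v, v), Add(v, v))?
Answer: -3839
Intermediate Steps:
Function('U')(D, f) = Add(8, D)
Function('p')(v) = Add(-3, Mul(4, Pow(v, 2))) (Function('p')(v) = Add(-3, Mul(Add(v, v), Add(v, v))) = Add(-3, Mul(Mul(2, v), Mul(2, v))) = Add(-3, Mul(4, Pow(v, 2))))
Add(Function('z')(Function('p')(-13)), Mul(-282, Function('U')(8, -3))) = Add(Add(-3, Mul(4, Pow(-13, 2))), Mul(-282, Add(8, 8))) = Add(Add(-3, Mul(4, 169)), Mul(-282, 16)) = Add(Add(-3, 676), -4512) = Add(673, -4512) = -3839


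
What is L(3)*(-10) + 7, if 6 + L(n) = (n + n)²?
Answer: -293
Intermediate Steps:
L(n) = -6 + 4*n² (L(n) = -6 + (n + n)² = -6 + (2*n)² = -6 + 4*n²)
L(3)*(-10) + 7 = (-6 + 4*3²)*(-10) + 7 = (-6 + 4*9)*(-10) + 7 = (-6 + 36)*(-10) + 7 = 30*(-10) + 7 = -300 + 7 = -293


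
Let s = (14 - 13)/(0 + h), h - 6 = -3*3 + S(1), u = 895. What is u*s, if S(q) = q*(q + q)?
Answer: -895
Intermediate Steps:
S(q) = 2*q² (S(q) = q*(2*q) = 2*q²)
h = -1 (h = 6 + (-3*3 + 2*1²) = 6 + (-9 + 2*1) = 6 + (-9 + 2) = 6 - 7 = -1)
s = -1 (s = (14 - 13)/(0 - 1) = 1/(-1) = 1*(-1) = -1)
u*s = 895*(-1) = -895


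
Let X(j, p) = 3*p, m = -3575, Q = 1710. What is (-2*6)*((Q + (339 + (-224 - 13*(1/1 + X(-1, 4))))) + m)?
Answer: 23028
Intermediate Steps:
(-2*6)*((Q + (339 + (-224 - 13*(1/1 + X(-1, 4))))) + m) = (-2*6)*((1710 + (339 + (-224 - 13*(1/1 + 3*4)))) - 3575) = -12*((1710 + (339 + (-224 - 13*(1 + 12)))) - 3575) = -12*((1710 + (339 + (-224 - 13*13))) - 3575) = -12*((1710 + (339 + (-224 - 1*169))) - 3575) = -12*((1710 + (339 + (-224 - 169))) - 3575) = -12*((1710 + (339 - 393)) - 3575) = -12*((1710 - 54) - 3575) = -12*(1656 - 3575) = -12*(-1919) = 23028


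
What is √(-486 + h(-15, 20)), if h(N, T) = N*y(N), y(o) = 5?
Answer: I*√561 ≈ 23.685*I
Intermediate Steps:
h(N, T) = 5*N (h(N, T) = N*5 = 5*N)
√(-486 + h(-15, 20)) = √(-486 + 5*(-15)) = √(-486 - 75) = √(-561) = I*√561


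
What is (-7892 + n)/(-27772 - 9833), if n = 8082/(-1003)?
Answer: 7923758/37717815 ≈ 0.21008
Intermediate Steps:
n = -8082/1003 (n = 8082*(-1/1003) = -8082/1003 ≈ -8.0578)
(-7892 + n)/(-27772 - 9833) = (-7892 - 8082/1003)/(-27772 - 9833) = -7923758/1003/(-37605) = -7923758/1003*(-1/37605) = 7923758/37717815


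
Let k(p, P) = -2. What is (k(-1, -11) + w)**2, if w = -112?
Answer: 12996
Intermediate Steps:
(k(-1, -11) + w)**2 = (-2 - 112)**2 = (-114)**2 = 12996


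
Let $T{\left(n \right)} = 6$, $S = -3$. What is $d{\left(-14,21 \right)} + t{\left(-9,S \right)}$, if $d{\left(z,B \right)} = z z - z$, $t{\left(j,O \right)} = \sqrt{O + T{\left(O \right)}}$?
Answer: $210 + \sqrt{3} \approx 211.73$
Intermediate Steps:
$t{\left(j,O \right)} = \sqrt{6 + O}$ ($t{\left(j,O \right)} = \sqrt{O + 6} = \sqrt{6 + O}$)
$d{\left(z,B \right)} = z^{2} - z$
$d{\left(-14,21 \right)} + t{\left(-9,S \right)} = - 14 \left(-1 - 14\right) + \sqrt{6 - 3} = \left(-14\right) \left(-15\right) + \sqrt{3} = 210 + \sqrt{3}$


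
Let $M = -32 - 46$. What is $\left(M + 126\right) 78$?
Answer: $3744$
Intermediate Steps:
$M = -78$
$\left(M + 126\right) 78 = \left(-78 + 126\right) 78 = 48 \cdot 78 = 3744$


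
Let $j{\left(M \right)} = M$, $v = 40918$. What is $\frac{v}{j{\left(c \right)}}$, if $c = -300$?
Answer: $- \frac{20459}{150} \approx -136.39$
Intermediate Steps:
$\frac{v}{j{\left(c \right)}} = \frac{40918}{-300} = 40918 \left(- \frac{1}{300}\right) = - \frac{20459}{150}$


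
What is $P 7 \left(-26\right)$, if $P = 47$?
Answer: $-8554$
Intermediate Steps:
$P 7 \left(-26\right) = 47 \cdot 7 \left(-26\right) = 329 \left(-26\right) = -8554$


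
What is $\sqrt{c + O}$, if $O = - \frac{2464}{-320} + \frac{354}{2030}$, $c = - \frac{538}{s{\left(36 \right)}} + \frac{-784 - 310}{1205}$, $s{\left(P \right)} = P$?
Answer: $\frac{i \sqrt{4296350101645}}{733845} \approx 2.8245 i$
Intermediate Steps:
$c = - \frac{343837}{21690}$ ($c = - \frac{538}{36} + \frac{-784 - 310}{1205} = \left(-538\right) \frac{1}{36} + \left(-784 - 310\right) \frac{1}{1205} = - \frac{269}{18} - \frac{1094}{1205} = - \frac{343837}{21690} \approx -15.852$)
$O = \frac{3197}{406}$ ($O = \left(-2464\right) \left(- \frac{1}{320}\right) + 354 \cdot \frac{1}{2030} = \frac{77}{10} + \frac{177}{1015} = \frac{3197}{406} \approx 7.8744$)
$\sqrt{c + O} = \sqrt{- \frac{343837}{21690} + \frac{3197}{406}} = \sqrt{- \frac{17563723}{2201535}} = \frac{i \sqrt{4296350101645}}{733845}$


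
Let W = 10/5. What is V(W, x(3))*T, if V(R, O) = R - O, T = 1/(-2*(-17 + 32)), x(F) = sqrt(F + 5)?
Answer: -1/15 + sqrt(2)/15 ≈ 0.027614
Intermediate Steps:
x(F) = sqrt(5 + F)
W = 2 (W = 10*(1/5) = 2)
T = -1/30 (T = 1/(-2*15) = 1/(-30) = -1/30 ≈ -0.033333)
V(W, x(3))*T = (2 - sqrt(5 + 3))*(-1/30) = (2 - sqrt(8))*(-1/30) = (2 - 2*sqrt(2))*(-1/30) = -1/15 + sqrt(2)/15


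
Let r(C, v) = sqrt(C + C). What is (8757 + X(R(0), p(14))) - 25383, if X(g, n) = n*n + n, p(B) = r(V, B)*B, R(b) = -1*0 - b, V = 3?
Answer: -15450 + 14*sqrt(6) ≈ -15416.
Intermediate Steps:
r(C, v) = sqrt(2)*sqrt(C) (r(C, v) = sqrt(2*C) = sqrt(2)*sqrt(C))
R(b) = -b (R(b) = 0 - b = -b)
p(B) = B*sqrt(6) (p(B) = (sqrt(2)*sqrt(3))*B = sqrt(6)*B = B*sqrt(6))
X(g, n) = n + n**2 (X(g, n) = n**2 + n = n + n**2)
(8757 + X(R(0), p(14))) - 25383 = (8757 + (14*sqrt(6))*(1 + 14*sqrt(6))) - 25383 = (8757 + 14*sqrt(6)*(1 + 14*sqrt(6))) - 25383 = -16626 + 14*sqrt(6)*(1 + 14*sqrt(6))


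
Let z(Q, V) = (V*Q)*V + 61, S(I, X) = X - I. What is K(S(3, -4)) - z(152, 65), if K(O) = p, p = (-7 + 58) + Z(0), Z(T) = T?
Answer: -642210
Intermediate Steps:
z(Q, V) = 61 + Q*V**2 (z(Q, V) = (Q*V)*V + 61 = Q*V**2 + 61 = 61 + Q*V**2)
p = 51 (p = (-7 + 58) + 0 = 51 + 0 = 51)
K(O) = 51
K(S(3, -4)) - z(152, 65) = 51 - (61 + 152*65**2) = 51 - (61 + 152*4225) = 51 - (61 + 642200) = 51 - 1*642261 = 51 - 642261 = -642210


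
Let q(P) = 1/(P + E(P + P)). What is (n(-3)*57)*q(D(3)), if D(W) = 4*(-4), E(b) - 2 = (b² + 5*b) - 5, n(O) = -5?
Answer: -57/169 ≈ -0.33728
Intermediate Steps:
E(b) = -3 + b² + 5*b (E(b) = 2 + ((b² + 5*b) - 5) = 2 + (-5 + b² + 5*b) = -3 + b² + 5*b)
D(W) = -16
q(P) = 1/(-3 + 4*P² + 11*P) (q(P) = 1/(P + (-3 + (P + P)² + 5*(P + P))) = 1/(P + (-3 + (2*P)² + 5*(2*P))) = 1/(P + (-3 + 4*P² + 10*P)) = 1/(-3 + 4*P² + 11*P))
(n(-3)*57)*q(D(3)) = (-5*57)/(-3 + 4*(-16)² + 11*(-16)) = -285/(-3 + 4*256 - 176) = -285/(-3 + 1024 - 176) = -285/845 = -285*1/845 = -57/169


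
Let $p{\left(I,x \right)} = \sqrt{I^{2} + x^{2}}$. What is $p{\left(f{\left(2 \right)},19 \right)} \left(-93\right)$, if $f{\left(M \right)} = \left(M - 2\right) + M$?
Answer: $- 93 \sqrt{365} \approx -1776.8$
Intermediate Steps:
$f{\left(M \right)} = -2 + 2 M$ ($f{\left(M \right)} = \left(-2 + M\right) + M = -2 + 2 M$)
$p{\left(f{\left(2 \right)},19 \right)} \left(-93\right) = \sqrt{\left(-2 + 2 \cdot 2\right)^{2} + 19^{2}} \left(-93\right) = \sqrt{\left(-2 + 4\right)^{2} + 361} \left(-93\right) = \sqrt{2^{2} + 361} \left(-93\right) = \sqrt{4 + 361} \left(-93\right) = \sqrt{365} \left(-93\right) = - 93 \sqrt{365}$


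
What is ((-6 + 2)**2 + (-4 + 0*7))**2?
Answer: 144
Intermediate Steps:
((-6 + 2)**2 + (-4 + 0*7))**2 = ((-4)**2 + (-4 + 0))**2 = (16 - 4)**2 = 12**2 = 144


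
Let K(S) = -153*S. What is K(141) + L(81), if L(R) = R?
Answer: -21492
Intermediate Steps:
K(141) + L(81) = -153*141 + 81 = -21573 + 81 = -21492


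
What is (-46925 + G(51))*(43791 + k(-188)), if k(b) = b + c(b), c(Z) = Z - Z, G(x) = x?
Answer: -2043847022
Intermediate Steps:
c(Z) = 0
k(b) = b (k(b) = b + 0 = b)
(-46925 + G(51))*(43791 + k(-188)) = (-46925 + 51)*(43791 - 188) = -46874*43603 = -2043847022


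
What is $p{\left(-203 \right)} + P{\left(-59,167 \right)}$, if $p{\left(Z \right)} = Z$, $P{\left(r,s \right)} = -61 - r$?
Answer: $-205$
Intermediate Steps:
$p{\left(-203 \right)} + P{\left(-59,167 \right)} = -203 - 2 = -205$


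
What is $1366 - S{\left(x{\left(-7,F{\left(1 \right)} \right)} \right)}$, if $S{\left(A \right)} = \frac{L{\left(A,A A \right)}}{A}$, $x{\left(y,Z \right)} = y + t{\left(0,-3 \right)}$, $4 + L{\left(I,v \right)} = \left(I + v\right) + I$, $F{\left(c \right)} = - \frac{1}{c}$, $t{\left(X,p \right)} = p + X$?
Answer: $\frac{6868}{5} \approx 1373.6$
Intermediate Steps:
$t{\left(X,p \right)} = X + p$
$L{\left(I,v \right)} = -4 + v + 2 I$ ($L{\left(I,v \right)} = -4 + \left(\left(I + v\right) + I\right) = -4 + \left(v + 2 I\right) = -4 + v + 2 I$)
$x{\left(y,Z \right)} = -3 + y$ ($x{\left(y,Z \right)} = y + \left(0 - 3\right) = y - 3 = -3 + y$)
$S{\left(A \right)} = \frac{-4 + A^{2} + 2 A}{A}$ ($S{\left(A \right)} = \frac{-4 + A A + 2 A}{A} = \frac{-4 + A^{2} + 2 A}{A}$)
$1366 - S{\left(x{\left(-7,F{\left(1 \right)} \right)} \right)} = 1366 - \left(2 - 10 - \frac{4}{-3 - 7}\right) = 1366 - \left(2 - 10 - \frac{4}{-10}\right) = 1366 - \left(2 - 10 - - \frac{2}{5}\right) = 1366 - \left(2 - 10 + \frac{2}{5}\right) = 1366 - - \frac{38}{5} = 1366 + \frac{38}{5} = \frac{6868}{5}$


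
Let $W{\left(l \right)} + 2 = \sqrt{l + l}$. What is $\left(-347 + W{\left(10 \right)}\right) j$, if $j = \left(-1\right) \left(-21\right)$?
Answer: $-7329 + 42 \sqrt{5} \approx -7235.1$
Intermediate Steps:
$j = 21$
$W{\left(l \right)} = -2 + \sqrt{2} \sqrt{l}$ ($W{\left(l \right)} = -2 + \sqrt{l + l} = -2 + \sqrt{2 l} = -2 + \sqrt{2} \sqrt{l}$)
$\left(-347 + W{\left(10 \right)}\right) j = \left(-347 - \left(2 - \sqrt{2} \sqrt{10}\right)\right) 21 = \left(-347 - \left(2 - 2 \sqrt{5}\right)\right) 21 = \left(-349 + 2 \sqrt{5}\right) 21 = -7329 + 42 \sqrt{5}$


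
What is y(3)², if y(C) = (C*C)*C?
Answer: 729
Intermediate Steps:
y(C) = C³ (y(C) = C²*C = C³)
y(3)² = (3³)² = 27² = 729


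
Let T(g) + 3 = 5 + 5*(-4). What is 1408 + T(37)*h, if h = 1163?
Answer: -19526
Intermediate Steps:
T(g) = -18 (T(g) = -3 + (5 + 5*(-4)) = -3 + (5 - 20) = -3 - 15 = -18)
1408 + T(37)*h = 1408 - 18*1163 = 1408 - 20934 = -19526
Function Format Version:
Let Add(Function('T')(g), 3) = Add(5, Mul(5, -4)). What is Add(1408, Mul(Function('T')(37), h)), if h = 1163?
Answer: -19526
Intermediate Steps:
Function('T')(g) = -18 (Function('T')(g) = Add(-3, Add(5, Mul(5, -4))) = Add(-3, Add(5, -20)) = Add(-3, -15) = -18)
Add(1408, Mul(Function('T')(37), h)) = Add(1408, Mul(-18, 1163)) = Add(1408, -20934) = -19526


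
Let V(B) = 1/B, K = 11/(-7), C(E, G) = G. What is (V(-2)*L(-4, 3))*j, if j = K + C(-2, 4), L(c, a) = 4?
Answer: -34/7 ≈ -4.8571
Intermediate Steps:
K = -11/7 (K = 11*(-⅐) = -11/7 ≈ -1.5714)
j = 17/7 (j = -11/7 + 4 = 17/7 ≈ 2.4286)
(V(-2)*L(-4, 3))*j = (4/(-2))*(17/7) = -½*4*(17/7) = -2*17/7 = -34/7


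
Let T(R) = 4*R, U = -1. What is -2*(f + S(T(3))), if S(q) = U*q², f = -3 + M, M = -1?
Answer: 296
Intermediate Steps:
f = -4 (f = -3 - 1 = -4)
S(q) = -q²
-2*(f + S(T(3))) = -2*(-4 - (4*3)²) = -2*(-4 - 1*12²) = -2*(-4 - 1*144) = -2*(-4 - 144) = -2*(-148) = -1*(-296) = 296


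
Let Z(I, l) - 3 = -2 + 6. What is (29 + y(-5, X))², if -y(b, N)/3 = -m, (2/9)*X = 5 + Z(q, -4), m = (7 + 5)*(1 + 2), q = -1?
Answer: 18769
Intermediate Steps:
m = 36 (m = 12*3 = 36)
Z(I, l) = 7 (Z(I, l) = 3 + (-2 + 6) = 3 + 4 = 7)
X = 54 (X = 9*(5 + 7)/2 = (9/2)*12 = 54)
y(b, N) = 108 (y(b, N) = -(-3)*36 = -3*(-36) = 108)
(29 + y(-5, X))² = (29 + 108)² = 137² = 18769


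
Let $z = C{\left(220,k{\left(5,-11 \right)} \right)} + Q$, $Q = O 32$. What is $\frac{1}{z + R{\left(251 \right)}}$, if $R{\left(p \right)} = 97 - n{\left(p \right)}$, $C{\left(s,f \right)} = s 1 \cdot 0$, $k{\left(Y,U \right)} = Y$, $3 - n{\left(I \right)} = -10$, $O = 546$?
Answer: $\frac{1}{17556} \approx 5.6961 \cdot 10^{-5}$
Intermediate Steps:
$n{\left(I \right)} = 13$ ($n{\left(I \right)} = 3 - -10 = 3 + 10 = 13$)
$C{\left(s,f \right)} = 0$ ($C{\left(s,f \right)} = s 0 = 0$)
$R{\left(p \right)} = 84$ ($R{\left(p \right)} = 97 - 13 = 84$)
$Q = 17472$ ($Q = 546 \cdot 32 = 17472$)
$z = 17472$ ($z = 0 + 17472 = 17472$)
$\frac{1}{z + R{\left(251 \right)}} = \frac{1}{17472 + 84} = \frac{1}{17556}$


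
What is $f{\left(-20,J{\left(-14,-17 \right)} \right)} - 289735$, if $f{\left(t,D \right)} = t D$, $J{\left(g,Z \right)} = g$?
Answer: $-289455$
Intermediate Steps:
$f{\left(t,D \right)} = D t$
$f{\left(-20,J{\left(-14,-17 \right)} \right)} - 289735 = \left(-14\right) \left(-20\right) - 289735 = 280 - 289735 = -289455$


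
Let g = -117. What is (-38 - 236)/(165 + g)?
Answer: -137/24 ≈ -5.7083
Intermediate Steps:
(-38 - 236)/(165 + g) = (-38 - 236)/(165 - 117) = -274/48 = -274*1/48 = -137/24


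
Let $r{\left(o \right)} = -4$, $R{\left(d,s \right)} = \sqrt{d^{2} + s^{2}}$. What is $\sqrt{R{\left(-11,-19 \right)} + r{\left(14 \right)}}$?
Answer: $\sqrt{-4 + \sqrt{482}} \approx 4.2373$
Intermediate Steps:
$\sqrt{R{\left(-11,-19 \right)} + r{\left(14 \right)}} = \sqrt{\sqrt{\left(-11\right)^{2} + \left(-19\right)^{2}} - 4} = \sqrt{\sqrt{121 + 361} - 4} = \sqrt{\sqrt{482} - 4} = \sqrt{-4 + \sqrt{482}}$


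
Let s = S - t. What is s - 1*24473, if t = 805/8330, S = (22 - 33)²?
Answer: -5795799/238 ≈ -24352.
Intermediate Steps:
S = 121 (S = (-11)² = 121)
t = 23/238 (t = 805*(1/8330) = 23/238 ≈ 0.096639)
s = 28775/238 (s = 121 - 1*23/238 = 121 - 23/238 = 28775/238 ≈ 120.90)
s - 1*24473 = 28775/238 - 1*24473 = 28775/238 - 24473 = -5795799/238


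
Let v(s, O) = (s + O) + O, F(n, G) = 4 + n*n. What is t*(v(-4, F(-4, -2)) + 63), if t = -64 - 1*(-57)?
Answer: -693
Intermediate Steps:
t = -7 (t = -64 + 57 = -7)
F(n, G) = 4 + n²
v(s, O) = s + 2*O (v(s, O) = (O + s) + O = s + 2*O)
t*(v(-4, F(-4, -2)) + 63) = -7*((-4 + 2*(4 + (-4)²)) + 63) = -7*((-4 + 2*(4 + 16)) + 63) = -7*((-4 + 2*20) + 63) = -7*((-4 + 40) + 63) = -7*(36 + 63) = -7*99 = -693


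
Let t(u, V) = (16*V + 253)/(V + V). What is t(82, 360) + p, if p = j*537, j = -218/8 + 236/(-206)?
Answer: -1130206001/74160 ≈ -15240.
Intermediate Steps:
j = -11699/412 (j = -218*1/8 + 236*(-1/206) = -109/4 - 118/103 = -11699/412 ≈ -28.396)
t(u, V) = (253 + 16*V)/(2*V) (t(u, V) = (253 + 16*V)/((2*V)) = (253 + 16*V)*(1/(2*V)) = (253 + 16*V)/(2*V))
p = -6282363/412 (p = -11699/412*537 = -6282363/412 ≈ -15248.)
t(82, 360) + p = (8 + (253/2)/360) - 6282363/412 = (8 + (253/2)*(1/360)) - 6282363/412 = (8 + 253/720) - 6282363/412 = 6013/720 - 6282363/412 = -1130206001/74160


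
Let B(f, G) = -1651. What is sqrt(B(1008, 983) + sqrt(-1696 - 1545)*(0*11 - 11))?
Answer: sqrt(-1651 - 11*I*sqrt(3241)) ≈ 7.5755 - 41.333*I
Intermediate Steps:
sqrt(B(1008, 983) + sqrt(-1696 - 1545)*(0*11 - 11)) = sqrt(-1651 + sqrt(-1696 - 1545)*(0*11 - 11)) = sqrt(-1651 + sqrt(-3241)*(0 - 11)) = sqrt(-1651 + (I*sqrt(3241))*(-11)) = sqrt(-1651 - 11*I*sqrt(3241))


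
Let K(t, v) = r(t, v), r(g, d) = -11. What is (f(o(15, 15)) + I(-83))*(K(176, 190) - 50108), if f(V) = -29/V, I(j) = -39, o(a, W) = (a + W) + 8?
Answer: 75729809/38 ≈ 1.9929e+6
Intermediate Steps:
K(t, v) = -11
o(a, W) = 8 + W + a (o(a, W) = (W + a) + 8 = 8 + W + a)
(f(o(15, 15)) + I(-83))*(K(176, 190) - 50108) = (-29/(8 + 15 + 15) - 39)*(-11 - 50108) = (-29/38 - 39)*(-50119) = -1511/38*(-50119) = 75729809/38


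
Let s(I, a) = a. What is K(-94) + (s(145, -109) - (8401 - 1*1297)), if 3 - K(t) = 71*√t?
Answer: -7210 - 71*I*√94 ≈ -7210.0 - 688.37*I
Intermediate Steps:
K(t) = 3 - 71*√t
K(-94) + (s(145, -109) - (8401 - 1*1297)) = (3 - 71*I*√94) + (-109 - (8401 - 1*1297)) = (3 - 71*I*√94) + (-109 - (8401 - 1297)) = (3 - 71*I*√94) + (-109 - 1*7104) = (3 - 71*I*√94) + (-109 - 7104) = (3 - 71*I*√94) - 7213 = -7210 - 71*I*√94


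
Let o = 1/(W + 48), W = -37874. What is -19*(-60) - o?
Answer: 43121641/37826 ≈ 1140.0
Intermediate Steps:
o = -1/37826 (o = 1/(-37874 + 48) = 1/(-37826) = -1/37826 ≈ -2.6437e-5)
-19*(-60) - o = -19*(-60) - 1*(-1/37826) = 1140 + 1/37826 = 43121641/37826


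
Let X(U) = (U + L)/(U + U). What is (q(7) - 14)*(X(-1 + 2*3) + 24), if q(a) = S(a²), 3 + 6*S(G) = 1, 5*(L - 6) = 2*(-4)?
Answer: -53621/150 ≈ -357.47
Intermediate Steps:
L = 22/5 (L = 6 + (2*(-4))/5 = 6 + (⅕)*(-8) = 6 - 8/5 = 22/5 ≈ 4.4000)
S(G) = -⅓ (S(G) = -½ + (⅙)*1 = -½ + ⅙ = -⅓)
q(a) = -⅓
X(U) = (22/5 + U)/(2*U) (X(U) = (U + 22/5)/(U + U) = (22/5 + U)/((2*U)) = (22/5 + U)*(1/(2*U)) = (22/5 + U)/(2*U))
(q(7) - 14)*(X(-1 + 2*3) + 24) = (-⅓ - 14)*((22 + 5*(-1 + 2*3))/(10*(-1 + 2*3)) + 24) = -43*((22 + 5*(-1 + 6))/(10*(-1 + 6)) + 24)/3 = -43*((⅒)*(22 + 5*5)/5 + 24)/3 = -43*((⅒)*(⅕)*(22 + 25) + 24)/3 = -43*((⅒)*(⅕)*47 + 24)/3 = -43*(47/50 + 24)/3 = -43/3*1247/50 = -53621/150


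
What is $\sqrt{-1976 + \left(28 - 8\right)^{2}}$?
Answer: $2 i \sqrt{394} \approx 39.699 i$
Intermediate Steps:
$\sqrt{-1976 + \left(28 - 8\right)^{2}} = \sqrt{-1976 + 20^{2}} = \sqrt{-1976 + 400} = \sqrt{-1576} = 2 i \sqrt{394}$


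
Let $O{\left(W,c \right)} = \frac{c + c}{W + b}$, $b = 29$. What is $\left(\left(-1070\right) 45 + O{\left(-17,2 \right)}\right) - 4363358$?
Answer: $- \frac{13234523}{3} \approx -4.4115 \cdot 10^{6}$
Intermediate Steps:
$O{\left(W,c \right)} = \frac{2 c}{29 + W}$ ($O{\left(W,c \right)} = \frac{c + c}{W + 29} = \frac{2 c}{29 + W}$)
$\left(\left(-1070\right) 45 + O{\left(-17,2 \right)}\right) - 4363358 = \left(\left(-1070\right) 45 + 2 \cdot 2 \frac{1}{29 - 17}\right) - 4363358 = \left(-48150 + 2 \cdot 2 \cdot \frac{1}{12}\right) - 4363358 = \left(-48150 + \frac{1}{3}\right) - 4363358 = - \frac{144449}{3} - 4363358 = - \frac{13234523}{3}$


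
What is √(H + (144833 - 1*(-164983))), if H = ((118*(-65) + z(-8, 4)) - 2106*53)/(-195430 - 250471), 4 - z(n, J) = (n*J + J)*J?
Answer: 2*√15400014100023147/445901 ≈ 556.61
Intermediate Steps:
z(n, J) = 4 - J*(J + J*n) (z(n, J) = 4 - (n*J + J)*J = 4 - (J*n + J)*J = 4 - (J + J*n)*J = 4 - J*(J + J*n))
H = 119172/445901 (H = ((118*(-65) + (4 - 1*4² - 1*(-8)*4²)) - 2106*53)/(-195430 - 250471) = ((-7670 + (4 - 1*16 - 1*(-8)*16)) - 111618)/(-445901) = ((-7670 + (4 - 16 + 128)) - 111618)*(-1/445901) = ((-7670 + 116) - 111618)*(-1/445901) = (-7554 - 111618)*(-1/445901) = -119172*(-1/445901) = 119172/445901 ≈ 0.26726)
√(H + (144833 - 1*(-164983))) = √(119172/445901 + (144833 - 1*(-164983))) = √(119172/445901 + (144833 + 164983)) = √(119172/445901 + 309816) = √(138147383388/445901) = 2*√15400014100023147/445901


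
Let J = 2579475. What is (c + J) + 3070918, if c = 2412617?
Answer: 8063010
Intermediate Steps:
(c + J) + 3070918 = (2412617 + 2579475) + 3070918 = 4992092 + 3070918 = 8063010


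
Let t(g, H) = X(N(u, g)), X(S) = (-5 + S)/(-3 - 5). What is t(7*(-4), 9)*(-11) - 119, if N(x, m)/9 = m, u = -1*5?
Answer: -3779/8 ≈ -472.38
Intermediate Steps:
u = -5
N(x, m) = 9*m
X(S) = 5/8 - S/8 (X(S) = (-5 + S)/(-8) = (-5 + S)*(-1/8) = 5/8 - S/8)
t(g, H) = 5/8 - 9*g/8
t(7*(-4), 9)*(-11) - 119 = (5/8 - 63*(-4)/8)*(-11) - 119 = (5/8 - 9/8*(-28))*(-11) - 119 = (5/8 + 63/2)*(-11) - 119 = (257/8)*(-11) - 119 = -2827/8 - 119 = -3779/8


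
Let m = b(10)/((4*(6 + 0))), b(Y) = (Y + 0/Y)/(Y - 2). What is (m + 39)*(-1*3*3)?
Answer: -11247/32 ≈ -351.47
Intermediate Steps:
b(Y) = Y/(-2 + Y) (b(Y) = (Y + 0)/(-2 + Y) = Y/(-2 + Y))
m = 5/96 (m = (10/(-2 + 10))/((4*(6 + 0))) = (10/8)/((4*6)) = (10*(⅛))/24 = (5/4)*(1/24) = 5/96 ≈ 0.052083)
(m + 39)*(-1*3*3) = (5/96 + 39)*(-1*3*3) = 3749*(-3*3)/96 = (3749/96)*(-9) = -11247/32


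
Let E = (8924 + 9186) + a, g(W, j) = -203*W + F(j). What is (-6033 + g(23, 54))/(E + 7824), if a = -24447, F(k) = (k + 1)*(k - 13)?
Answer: -8447/1487 ≈ -5.6806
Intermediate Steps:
F(k) = (1 + k)*(-13 + k)
g(W, j) = -13 + j² - 203*W - 12*j (g(W, j) = -203*W + (-13 + j² - 12*j) = -13 + j² - 203*W - 12*j)
E = -6337 (E = (8924 + 9186) - 24447 = 18110 - 24447 = -6337)
(-6033 + g(23, 54))/(E + 7824) = (-6033 + (-13 + 54² - 203*23 - 12*54))/(-6337 + 7824) = (-6033 + (-13 + 2916 - 4669 - 648))/1487 = (-6033 - 2414)*(1/1487) = -8447*1/1487 = -8447/1487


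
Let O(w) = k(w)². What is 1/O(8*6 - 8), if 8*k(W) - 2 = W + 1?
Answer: 64/1849 ≈ 0.034613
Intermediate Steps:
k(W) = 3/8 + W/8 (k(W) = ¼ + (W + 1)/8 = ¼ + (1 + W)/8 = ¼ + (⅛ + W/8) = 3/8 + W/8)
O(w) = (3/8 + w/8)²
1/O(8*6 - 8) = 1/((3 + (8*6 - 8))²/64) = 1/((3 + (48 - 8))²/64) = 1/((3 + 40)²/64) = 1/((1/64)*43²) = 1/((1/64)*1849) = 1/(1849/64) = 64/1849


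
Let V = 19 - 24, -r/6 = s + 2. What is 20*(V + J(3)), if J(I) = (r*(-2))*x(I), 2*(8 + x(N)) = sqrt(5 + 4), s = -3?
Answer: 1460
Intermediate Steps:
r = 6 (r = -6*(-3 + 2) = -6*(-1) = 6)
x(N) = -13/2 (x(N) = -8 + sqrt(5 + 4)/2 = -8 + sqrt(9)/2 = -8 + (1/2)*3 = -8 + 3/2 = -13/2)
V = -5
J(I) = 78 (J(I) = (6*(-2))*(-13/2) = -12*(-13/2) = 78)
20*(V + J(3)) = 20*(-5 + 78) = 20*73 = 1460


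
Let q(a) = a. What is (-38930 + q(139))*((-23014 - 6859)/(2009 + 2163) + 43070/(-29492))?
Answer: 140909975513/421372 ≈ 3.3441e+5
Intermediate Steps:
(-38930 + q(139))*((-23014 - 6859)/(2009 + 2163) + 43070/(-29492)) = (-38930 + 139)*((-23014 - 6859)/(2009 + 2163) + 43070/(-29492)) = -38791*(-29873/4172 + 43070*(-1/29492)) = -38791*(-29873*1/4172 - 295/202) = -38791*(-29873/4172 - 295/202) = -38791*(-3632543/421372) = 140909975513/421372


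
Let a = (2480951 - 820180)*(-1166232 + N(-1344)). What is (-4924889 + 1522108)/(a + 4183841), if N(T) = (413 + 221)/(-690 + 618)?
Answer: 122500116/69726770101523 ≈ 1.7569e-6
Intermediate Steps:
N(T) = -317/36 (N(T) = 634/(-72) = 634*(-1/72) = -317/36)
a = -69726920719799/36 (a = (2480951 - 820180)*(-1166232 - 317/36) = 1660771*(-41984669/36) = -69726920719799/36 ≈ -1.9369e+12)
(-4924889 + 1522108)/(a + 4183841) = (-4924889 + 1522108)/(-69726920719799/36 + 4183841) = -3402781/(-69726770101523/36) = -3402781*(-36/69726770101523) = 122500116/69726770101523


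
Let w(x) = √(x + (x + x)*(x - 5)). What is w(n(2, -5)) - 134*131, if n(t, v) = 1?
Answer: -17554 + I*√7 ≈ -17554.0 + 2.6458*I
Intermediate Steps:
w(x) = √(x + 2*x*(-5 + x)) (w(x) = √(x + (2*x)*(-5 + x)) = √(x + 2*x*(-5 + x)))
w(n(2, -5)) - 134*131 = √(1*(-9 + 2*1)) - 134*131 = √(1*(-9 + 2)) - 17554 = √(1*(-7)) - 17554 = √(-7) - 17554 = I*√7 - 17554 = -17554 + I*√7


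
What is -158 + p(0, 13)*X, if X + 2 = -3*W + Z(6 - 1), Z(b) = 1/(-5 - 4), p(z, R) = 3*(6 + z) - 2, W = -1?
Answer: -1294/9 ≈ -143.78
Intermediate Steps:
p(z, R) = 16 + 3*z (p(z, R) = (18 + 3*z) - 2 = 16 + 3*z)
Z(b) = -1/9 (Z(b) = 1/(-9) = -1/9)
X = 8/9 (X = -2 + (-3*(-1) - 1/9) = -2 + (3 - 1/9) = -2 + 26/9 = 8/9 ≈ 0.88889)
-158 + p(0, 13)*X = -158 + (16 + 3*0)*(8/9) = -158 + (16 + 0)*(8/9) = -158 + 16*(8/9) = -158 + 128/9 = -1294/9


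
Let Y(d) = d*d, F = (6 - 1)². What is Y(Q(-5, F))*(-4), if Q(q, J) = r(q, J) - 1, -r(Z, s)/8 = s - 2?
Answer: -136900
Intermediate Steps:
F = 25 (F = 5² = 25)
r(Z, s) = 16 - 8*s (r(Z, s) = -8*(s - 2) = -8*(-2 + s) = 16 - 8*s)
Q(q, J) = 15 - 8*J (Q(q, J) = (16 - 8*J) - 1 = 15 - 8*J)
Y(d) = d²
Y(Q(-5, F))*(-4) = (15 - 8*25)²*(-4) = (15 - 200)²*(-4) = (-185)²*(-4) = 34225*(-4) = -136900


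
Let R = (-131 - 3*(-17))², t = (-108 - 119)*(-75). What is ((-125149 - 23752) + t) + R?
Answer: -125476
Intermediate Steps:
t = 17025 (t = -227*(-75) = 17025)
R = 6400 (R = (-131 + 51)² = (-80)² = 6400)
((-125149 - 23752) + t) + R = ((-125149 - 23752) + 17025) + 6400 = (-148901 + 17025) + 6400 = -131876 + 6400 = -125476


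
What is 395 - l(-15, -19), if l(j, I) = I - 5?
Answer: 419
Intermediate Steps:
l(j, I) = -5 + I
395 - l(-15, -19) = 395 - (-5 - 19) = 395 - 1*(-24) = 395 + 24 = 419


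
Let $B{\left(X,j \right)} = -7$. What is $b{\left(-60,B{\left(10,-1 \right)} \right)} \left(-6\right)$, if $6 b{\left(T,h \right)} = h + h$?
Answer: $14$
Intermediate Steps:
$b{\left(T,h \right)} = \frac{h}{3}$ ($b{\left(T,h \right)} = \frac{h + h}{6} = \frac{2 h}{6} = \frac{h}{3}$)
$b{\left(-60,B{\left(10,-1 \right)} \right)} \left(-6\right) = \frac{1}{3} \left(-7\right) \left(-6\right) = \left(- \frac{7}{3}\right) \left(-6\right) = 14$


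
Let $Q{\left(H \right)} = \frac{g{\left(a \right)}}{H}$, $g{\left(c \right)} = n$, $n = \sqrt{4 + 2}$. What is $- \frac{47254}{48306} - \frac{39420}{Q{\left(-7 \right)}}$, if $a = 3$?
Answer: $- \frac{23627}{24153} + 45990 \sqrt{6} \approx 1.1265 \cdot 10^{5}$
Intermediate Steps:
$n = \sqrt{6} \approx 2.4495$
$g{\left(c \right)} = \sqrt{6}$
$Q{\left(H \right)} = \frac{\sqrt{6}}{H}$
$- \frac{47254}{48306} - \frac{39420}{Q{\left(-7 \right)}} = - \frac{47254}{48306} - \frac{39420}{\sqrt{6} \frac{1}{-7}} = \left(-47254\right) \frac{1}{48306} - \frac{39420}{\sqrt{6} \left(- \frac{1}{7}\right)} = - \frac{23627}{24153} - \frac{39420}{\left(- \frac{1}{7}\right) \sqrt{6}} = - \frac{23627}{24153} - 39420 \left(- \frac{7 \sqrt{6}}{6}\right) = - \frac{23627}{24153} + 45990 \sqrt{6}$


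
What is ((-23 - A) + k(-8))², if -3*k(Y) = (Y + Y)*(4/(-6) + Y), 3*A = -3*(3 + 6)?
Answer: 293764/81 ≈ 3626.7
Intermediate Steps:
A = -9 (A = (-3*(3 + 6))/3 = (-3*9)/3 = (⅓)*(-27) = -9)
k(Y) = -2*Y*(-⅔ + Y)/3 (k(Y) = -(Y + Y)*(4/(-6) + Y)/3 = -2*Y*(4*(-⅙) + Y)/3 = -2*Y*(-⅔ + Y)/3)
((-23 - A) + k(-8))² = ((-23 - 1*(-9)) + (2/9)*(-8)*(2 - 3*(-8)))² = ((-23 + 9) + (2/9)*(-8)*(2 + 24))² = (-14 + (2/9)*(-8)*26)² = (-14 - 416/9)² = (-542/9)² = 293764/81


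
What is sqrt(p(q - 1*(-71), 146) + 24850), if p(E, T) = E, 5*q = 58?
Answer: sqrt(623315)/5 ≈ 157.90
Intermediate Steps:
q = 58/5 (q = (1/5)*58 = 58/5 ≈ 11.600)
sqrt(p(q - 1*(-71), 146) + 24850) = sqrt((58/5 - 1*(-71)) + 24850) = sqrt((58/5 + 71) + 24850) = sqrt(413/5 + 24850) = sqrt(124663/5) = sqrt(623315)/5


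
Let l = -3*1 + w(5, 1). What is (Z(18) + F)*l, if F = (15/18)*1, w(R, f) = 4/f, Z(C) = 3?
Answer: 23/6 ≈ 3.8333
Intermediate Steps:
l = 1 (l = -3*1 + 4/1 = -3 + 4*1 = -3 + 4 = 1)
F = ⅚ (F = (15*(1/18))*1 = (⅚)*1 = ⅚ ≈ 0.83333)
(Z(18) + F)*l = (3 + ⅚)*1 = (23/6)*1 = 23/6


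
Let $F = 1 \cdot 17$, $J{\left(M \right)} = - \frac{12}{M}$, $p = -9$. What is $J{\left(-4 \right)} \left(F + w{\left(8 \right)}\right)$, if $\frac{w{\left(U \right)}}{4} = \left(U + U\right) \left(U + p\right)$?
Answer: $-141$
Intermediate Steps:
$F = 17$
$w{\left(U \right)} = 8 U \left(-9 + U\right)$ ($w{\left(U \right)} = 4 \left(U + U\right) \left(U - 9\right) = 4 \cdot 2 U \left(-9 + U\right) = 8 U \left(-9 + U\right)$)
$J{\left(-4 \right)} \left(F + w{\left(8 \right)}\right) = - \frac{12}{-4} \left(17 + 8 \cdot 8 \left(-9 + 8\right)\right) = \left(-12\right) \left(- \frac{1}{4}\right) \left(17 + 8 \cdot 8 \left(-1\right)\right) = 3 \left(17 - 64\right) = 3 \left(-47\right) = -141$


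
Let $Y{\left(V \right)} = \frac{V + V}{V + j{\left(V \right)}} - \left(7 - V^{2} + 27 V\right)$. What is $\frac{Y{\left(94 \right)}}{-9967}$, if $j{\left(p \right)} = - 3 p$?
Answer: $- \frac{6290}{9967} \approx -0.63108$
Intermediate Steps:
$Y{\left(V \right)} = -8 + V^{2} - 27 V$ ($Y{\left(V \right)} = \frac{V + V}{V - 3 V} - \left(7 - V^{2} + 27 V\right) = \frac{2 V}{\left(-2\right) V} - \left(7 - V^{2} + 27 V\right) = 2 V \left(- \frac{1}{2 V}\right) - \left(7 - V^{2} + 27 V\right) = -1 - \left(7 - V^{2} + 27 V\right) = -8 + V^{2} - 27 V$)
$\frac{Y{\left(94 \right)}}{-9967} = \frac{-8 + 94^{2} - 2538}{-9967} = \left(-8 + 8836 - 2538\right) \left(- \frac{1}{9967}\right) = 6290 \left(- \frac{1}{9967}\right) = - \frac{6290}{9967}$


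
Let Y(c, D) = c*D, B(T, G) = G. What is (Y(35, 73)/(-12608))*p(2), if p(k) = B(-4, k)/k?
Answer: -2555/12608 ≈ -0.20265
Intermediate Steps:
Y(c, D) = D*c
p(k) = 1 (p(k) = k/k = 1)
(Y(35, 73)/(-12608))*p(2) = ((73*35)/(-12608))*1 = (2555*(-1/12608))*1 = -2555/12608*1 = -2555/12608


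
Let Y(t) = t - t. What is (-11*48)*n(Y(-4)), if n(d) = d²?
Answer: 0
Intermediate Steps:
Y(t) = 0
(-11*48)*n(Y(-4)) = -11*48*0² = -528*0 = 0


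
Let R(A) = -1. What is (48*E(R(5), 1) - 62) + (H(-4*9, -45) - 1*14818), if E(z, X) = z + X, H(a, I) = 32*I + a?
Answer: -16356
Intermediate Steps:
H(a, I) = a + 32*I
E(z, X) = X + z
(48*E(R(5), 1) - 62) + (H(-4*9, -45) - 1*14818) = (48*(1 - 1) - 62) + ((-4*9 + 32*(-45)) - 1*14818) = (48*0 - 62) + ((-36 - 1440) - 14818) = (0 - 62) + (-1476 - 14818) = -62 - 16294 = -16356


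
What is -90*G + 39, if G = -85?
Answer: 7689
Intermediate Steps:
-90*G + 39 = -90*(-85) + 39 = 7650 + 39 = 7689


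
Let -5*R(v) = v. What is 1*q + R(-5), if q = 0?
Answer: 1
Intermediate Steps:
R(v) = -v/5
1*q + R(-5) = 1*0 - ⅕*(-5) = 0 + 1 = 1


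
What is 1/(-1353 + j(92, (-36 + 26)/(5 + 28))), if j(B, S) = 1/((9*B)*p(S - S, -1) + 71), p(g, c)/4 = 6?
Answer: -19943/26982878 ≈ -0.00073910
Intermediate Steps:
p(g, c) = 24 (p(g, c) = 4*6 = 24)
j(B, S) = 1/(71 + 216*B) (j(B, S) = 1/((9*B)*24 + 71) = 1/(216*B + 71) = 1/(71 + 216*B))
1/(-1353 + j(92, (-36 + 26)/(5 + 28))) = 1/(-1353 + 1/(71 + 216*92)) = 1/(-1353 + 1/(71 + 19872)) = 1/(-1353 + 1/19943) = 1/(-26982878/19943) = -19943/26982878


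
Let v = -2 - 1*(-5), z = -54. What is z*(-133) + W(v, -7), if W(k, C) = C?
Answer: 7175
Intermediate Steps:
v = 3 (v = -2 + 5 = 3)
z*(-133) + W(v, -7) = -54*(-133) - 7 = 7182 - 7 = 7175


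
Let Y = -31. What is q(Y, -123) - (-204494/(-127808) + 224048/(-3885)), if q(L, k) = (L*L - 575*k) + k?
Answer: 17780654517317/248267040 ≈ 71619.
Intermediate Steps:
q(L, k) = L² - 574*k (q(L, k) = (L² - 575*k) + k = L² - 574*k)
q(Y, -123) - (-204494/(-127808) + 224048/(-3885)) = ((-31)² - 574*(-123)) - (-204494/(-127808) + 224048/(-3885)) = (961 + 70602) - (-204494*(-1/127808) + 224048*(-1/3885)) = 71563 - (102247/63904 - 224048/3885) = 71563 - 1*(-13920333797/248267040) = 71563 + 13920333797/248267040 = 17780654517317/248267040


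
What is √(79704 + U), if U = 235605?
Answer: √315309 ≈ 561.52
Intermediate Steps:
√(79704 + U) = √(79704 + 235605) = √315309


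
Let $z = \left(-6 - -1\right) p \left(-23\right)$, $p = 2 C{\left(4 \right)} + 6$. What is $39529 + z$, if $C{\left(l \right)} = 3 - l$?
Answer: $39989$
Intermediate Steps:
$p = 4$ ($p = 2 \left(3 - 4\right) + 6 = 2 \left(-1\right) + 6 = -2 + 6 = 4$)
$z = 460$ ($z = \left(-6 - -1\right) 4 \left(-23\right) = \left(-6 + 1\right) 4 \left(-23\right) = \left(-5\right) 4 \left(-23\right) = \left(-20\right) \left(-23\right) = 460$)
$39529 + z = 39529 + 460 = 39989$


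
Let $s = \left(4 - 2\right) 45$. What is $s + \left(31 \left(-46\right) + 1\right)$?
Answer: $-1335$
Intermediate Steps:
$s = 90$ ($s = 2 \cdot 45 = 90$)
$s + \left(31 \left(-46\right) + 1\right) = 90 + \left(31 \left(-46\right) + 1\right) = 90 + \left(-1426 + 1\right) = 90 - 1425 = -1335$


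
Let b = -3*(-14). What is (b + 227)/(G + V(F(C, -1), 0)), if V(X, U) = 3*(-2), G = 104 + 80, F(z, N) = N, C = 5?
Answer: 269/178 ≈ 1.5112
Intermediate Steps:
b = 42
G = 184
V(X, U) = -6
(b + 227)/(G + V(F(C, -1), 0)) = (42 + 227)/(184 - 6) = 269/178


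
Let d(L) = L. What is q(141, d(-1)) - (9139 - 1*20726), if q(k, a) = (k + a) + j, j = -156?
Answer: 11571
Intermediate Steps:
q(k, a) = -156 + a + k (q(k, a) = (k + a) - 156 = (a + k) - 156 = -156 + a + k)
q(141, d(-1)) - (9139 - 1*20726) = (-156 - 1 + 141) - (9139 - 1*20726) = -16 - (9139 - 20726) = -16 - 1*(-11587) = -16 + 11587 = 11571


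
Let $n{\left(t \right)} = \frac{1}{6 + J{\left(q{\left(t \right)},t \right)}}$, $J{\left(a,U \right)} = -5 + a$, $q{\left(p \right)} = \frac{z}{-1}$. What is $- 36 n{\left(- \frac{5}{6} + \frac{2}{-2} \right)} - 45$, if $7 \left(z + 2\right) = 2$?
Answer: $- \frac{1107}{19} \approx -58.263$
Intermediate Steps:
$z = - \frac{12}{7}$ ($z = -2 + \frac{1}{7} \cdot 2 = -2 + \frac{2}{7} = - \frac{12}{7} \approx -1.7143$)
$q{\left(p \right)} = \frac{12}{7}$ ($q{\left(p \right)} = - \frac{12}{7 \left(-1\right)} = \left(- \frac{12}{7}\right) \left(-1\right) = \frac{12}{7}$)
$n{\left(t \right)} = \frac{7}{19}$ ($n{\left(t \right)} = \frac{1}{6 + \left(-5 + \frac{12}{7}\right)} = \frac{1}{6 - \frac{23}{7}} = \frac{1}{\frac{19}{7}} = \frac{7}{19}$)
$- 36 n{\left(- \frac{5}{6} + \frac{2}{-2} \right)} - 45 = \left(-36\right) \frac{7}{19} - 45 = - \frac{252}{19} - 45 = - \frac{1107}{19}$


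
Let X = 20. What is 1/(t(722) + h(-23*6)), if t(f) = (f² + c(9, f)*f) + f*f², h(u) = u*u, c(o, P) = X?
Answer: 1/376921816 ≈ 2.6531e-9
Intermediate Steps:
c(o, P) = 20
h(u) = u²
t(f) = f² + f³ + 20*f (t(f) = (f² + 20*f) + f*f² = (f² + 20*f) + f³ = f² + f³ + 20*f)
1/(t(722) + h(-23*6)) = 1/(722*(20 + 722 + 722²) + (-23*6)²) = 1/(722*(20 + 722 + 521284) + (-138)²) = 1/(722*522026 + 19044) = 1/(376902772 + 19044) = 1/376921816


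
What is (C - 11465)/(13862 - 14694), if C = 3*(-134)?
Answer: 11867/832 ≈ 14.263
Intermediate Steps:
C = -402
(C - 11465)/(13862 - 14694) = (-402 - 11465)/(13862 - 14694) = -11867/(-832) = -11867*(-1/832) = 11867/832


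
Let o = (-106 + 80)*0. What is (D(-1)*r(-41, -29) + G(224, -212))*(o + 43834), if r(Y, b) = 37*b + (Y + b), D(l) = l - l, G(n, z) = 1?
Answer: 43834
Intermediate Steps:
D(l) = 0
r(Y, b) = Y + 38*b
o = 0 (o = -26*0 = 0)
(D(-1)*r(-41, -29) + G(224, -212))*(o + 43834) = (0*(-41 + 38*(-29)) + 1)*(0 + 43834) = (0*(-41 - 1102) + 1)*43834 = (0*(-1143) + 1)*43834 = (0 + 1)*43834 = 1*43834 = 43834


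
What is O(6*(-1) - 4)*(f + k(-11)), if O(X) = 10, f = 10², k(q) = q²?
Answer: 2210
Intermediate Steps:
f = 100
O(6*(-1) - 4)*(f + k(-11)) = 10*(100 + (-11)²) = 10*(100 + 121) = 10*221 = 2210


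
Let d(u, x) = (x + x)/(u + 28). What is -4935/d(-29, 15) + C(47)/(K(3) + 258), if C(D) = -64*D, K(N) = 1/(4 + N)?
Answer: 552391/3614 ≈ 152.85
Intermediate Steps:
d(u, x) = 2*x/(28 + u) (d(u, x) = (2*x)/(28 + u) = 2*x/(28 + u))
-4935/d(-29, 15) + C(47)/(K(3) + 258) = -4935/(2*15/(28 - 29)) + (-64*47)/(1/(4 + 3) + 258) = -4935/(2*15/(-1)) - 3008/(1/7 + 258) = -4935/(2*15*(-1)) - 3008/(1/7 + 258) = -4935/(-30) - 3008/1807/7 = -4935*(-1/30) - 3008*7/1807 = 329/2 - 21056/1807 = 552391/3614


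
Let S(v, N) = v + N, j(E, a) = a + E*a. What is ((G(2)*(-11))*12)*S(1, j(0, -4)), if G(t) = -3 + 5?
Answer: 792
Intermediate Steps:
G(t) = 2
S(v, N) = N + v
((G(2)*(-11))*12)*S(1, j(0, -4)) = ((2*(-11))*12)*(-4*(1 + 0) + 1) = (-22*12)*(-4*1 + 1) = -264*(-4 + 1) = -264*(-3) = 792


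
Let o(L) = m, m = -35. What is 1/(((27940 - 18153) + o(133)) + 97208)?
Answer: 1/106960 ≈ 9.3493e-6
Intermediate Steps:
o(L) = -35
1/(((27940 - 18153) + o(133)) + 97208) = 1/(((27940 - 18153) - 35) + 97208) = 1/((9787 - 35) + 97208) = 1/(9752 + 97208) = 1/106960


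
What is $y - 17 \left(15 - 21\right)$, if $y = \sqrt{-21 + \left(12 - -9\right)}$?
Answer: $102$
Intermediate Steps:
$y = 0$ ($y = \sqrt{-21 + \left(12 + 9\right)} = \sqrt{-21 + 21} = \sqrt{0} = 0$)
$y - 17 \left(15 - 21\right) = 0 - 17 \left(15 - 21\right) = 0 - -102 = 0 + 102 = 102$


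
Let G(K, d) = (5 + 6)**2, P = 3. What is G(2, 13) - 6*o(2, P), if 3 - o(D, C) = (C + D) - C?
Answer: 115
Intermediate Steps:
G(K, d) = 121 (G(K, d) = 11**2 = 121)
o(D, C) = 3 - D (o(D, C) = 3 - ((C + D) - C) = 3 - D)
G(2, 13) - 6*o(2, P) = 121 - 6*(3 - 1*2) = 121 - 6*(3 - 2) = 121 - 6*1 = 121 - 6 = 115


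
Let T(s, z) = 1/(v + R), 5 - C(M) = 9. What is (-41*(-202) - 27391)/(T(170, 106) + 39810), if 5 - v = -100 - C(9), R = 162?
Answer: -5025667/10470031 ≈ -0.48000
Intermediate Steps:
C(M) = -4 (C(M) = 5 - 1*9 = 5 - 9 = -4)
v = 101 (v = 5 - (-100 - 1*(-4)) = 5 - (-100 + 4) = 5 - 1*(-96) = 5 + 96 = 101)
T(s, z) = 1/263 (T(s, z) = 1/(101 + 162) = 1/263)
(-41*(-202) - 27391)/(T(170, 106) + 39810) = (-41*(-202) - 27391)/(1/263 + 39810) = (8282 - 27391)/(10470031/263) = -19109*263/10470031 = -5025667/10470031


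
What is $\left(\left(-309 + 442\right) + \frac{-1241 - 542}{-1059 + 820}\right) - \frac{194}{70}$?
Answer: $\frac{1151767}{8365} \approx 137.69$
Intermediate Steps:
$\left(\left(-309 + 442\right) + \frac{-1241 - 542}{-1059 + 820}\right) - \frac{194}{70} = \left(133 - \frac{1783}{-239}\right) - \frac{97}{35} = \left(133 - - \frac{1783}{239}\right) - \frac{97}{35} = \left(133 + \frac{1783}{239}\right) - \frac{97}{35} = \frac{33570}{239} - \frac{97}{35} = \frac{1151767}{8365}$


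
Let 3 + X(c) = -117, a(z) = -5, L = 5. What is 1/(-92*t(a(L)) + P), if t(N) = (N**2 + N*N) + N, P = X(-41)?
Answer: -1/4260 ≈ -0.00023474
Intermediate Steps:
X(c) = -120 (X(c) = -3 - 117 = -120)
P = -120
t(N) = N + 2*N**2 (t(N) = (N**2 + N**2) + N = 2*N**2 + N = N + 2*N**2)
1/(-92*t(a(L)) + P) = 1/(-(-460)*(1 + 2*(-5)) - 120) = 1/(-(-460)*(1 - 10) - 120) = 1/(-(-460)*(-9) - 120) = 1/(-92*45 - 120) = 1/(-4140 - 120) = 1/(-4260) = -1/4260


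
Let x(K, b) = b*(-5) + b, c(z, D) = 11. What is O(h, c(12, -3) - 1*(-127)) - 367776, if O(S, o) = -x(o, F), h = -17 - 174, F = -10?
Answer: -367816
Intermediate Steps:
x(K, b) = -4*b (x(K, b) = -5*b + b = -4*b)
h = -191
O(S, o) = -40 (O(S, o) = -(-4)*(-10) = -1*40 = -40)
O(h, c(12, -3) - 1*(-127)) - 367776 = -40 - 367776 = -367816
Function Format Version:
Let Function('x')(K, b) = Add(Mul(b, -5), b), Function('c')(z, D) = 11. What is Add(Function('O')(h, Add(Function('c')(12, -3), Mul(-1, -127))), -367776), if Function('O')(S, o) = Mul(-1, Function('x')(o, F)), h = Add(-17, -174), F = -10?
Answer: -367816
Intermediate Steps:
Function('x')(K, b) = Mul(-4, b) (Function('x')(K, b) = Add(Mul(-5, b), b) = Mul(-4, b))
h = -191
Function('O')(S, o) = -40 (Function('O')(S, o) = Mul(-1, Mul(-4, -10)) = Mul(-1, 40) = -40)
Add(Function('O')(h, Add(Function('c')(12, -3), Mul(-1, -127))), -367776) = Add(-40, -367776) = -367816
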